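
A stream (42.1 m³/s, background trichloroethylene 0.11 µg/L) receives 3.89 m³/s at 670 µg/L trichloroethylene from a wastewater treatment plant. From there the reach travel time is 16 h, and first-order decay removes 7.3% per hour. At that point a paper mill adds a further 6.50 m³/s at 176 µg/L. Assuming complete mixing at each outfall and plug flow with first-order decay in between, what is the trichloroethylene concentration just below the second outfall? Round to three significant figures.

36.6 µg/L

Mixed concentration C = ΣQC/ΣQ = (42.10·0.1100 + 3.890·670.0) / 45.99 = 2611/45.99 = 56.77 µg/L; combined flow 45.99 m³/s.
7.3%/h lost → k = −ln(1 − 0.073) = 0.07580 h⁻¹.
Applying C = C₀e^(−kt): 56.77 × 0.2974 = 16.88 µg/L.
At the second outfall, C = (45.99·16.88 + 6.500·176.0) / (45.99 + 6.500) = 36.59 µg/L.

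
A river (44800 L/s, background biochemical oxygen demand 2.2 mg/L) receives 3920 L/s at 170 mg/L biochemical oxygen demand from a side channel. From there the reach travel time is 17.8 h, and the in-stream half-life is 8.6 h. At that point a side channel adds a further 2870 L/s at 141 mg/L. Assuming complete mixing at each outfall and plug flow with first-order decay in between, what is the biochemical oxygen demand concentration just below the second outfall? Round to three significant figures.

Mixed concentration C = ΣQC/ΣQ = (44800·2.200 + 3920·170.0) / 48720 = 765000/48720 = 15.70 mg/L; combined flow 48720 L/s.
Half-life 8.6 h → k = ln 2 / 8.6 = 0.08060 h⁻¹ = 1.934 d⁻¹.
Decay over the reach: 15.70·exp(−kt) = 15.70·0.2382 = 3.740 mg/L.
At the second outfall, C = (48720·3.740 + 2870·141.0) / (48720 + 2870) = 11.38 mg/L.

11.4 mg/L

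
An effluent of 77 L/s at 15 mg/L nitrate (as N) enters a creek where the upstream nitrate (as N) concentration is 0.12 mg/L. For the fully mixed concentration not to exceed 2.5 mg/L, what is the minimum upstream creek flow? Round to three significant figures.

Set C_mix = 2.5: (Q·0.1200 + 77.00·15.00) / (Q + 77.00) = 2.5
→ Q = 77.00·(15.00 − 2.5)/(2.5 − 0.1200) = 404.4 L/s.

404 L/s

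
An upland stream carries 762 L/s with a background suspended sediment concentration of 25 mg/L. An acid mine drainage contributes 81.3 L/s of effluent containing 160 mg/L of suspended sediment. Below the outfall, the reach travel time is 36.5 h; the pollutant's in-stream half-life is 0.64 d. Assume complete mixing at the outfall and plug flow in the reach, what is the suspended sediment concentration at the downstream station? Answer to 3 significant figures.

After mixing, C = (762.0·25.00 + 81.30·160.0) / 843.3 = 32060/843.3 = 38.01 mg/L.
Half-life 0.64 d → k = ln 2 / 0.64 = 1.083 d⁻¹.
Applying C = C₀e^(−kt): 38.01 × 0.1926 = 7.322 mg/L.

7.32 mg/L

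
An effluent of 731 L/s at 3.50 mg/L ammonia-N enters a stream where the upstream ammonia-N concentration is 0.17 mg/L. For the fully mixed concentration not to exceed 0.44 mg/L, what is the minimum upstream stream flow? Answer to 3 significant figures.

Set C_mix = 0.44: (Q·0.1700 + 731.0·3.500) / (Q + 731.0) = 0.44
→ Q = 731.0·(3.500 − 0.44)/(0.44 − 0.1700) = 8285 L/s.

8280 L/s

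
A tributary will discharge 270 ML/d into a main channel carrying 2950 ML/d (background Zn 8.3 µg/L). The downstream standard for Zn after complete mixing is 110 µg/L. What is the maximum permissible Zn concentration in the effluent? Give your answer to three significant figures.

At the limit, (Qr·Cr + Qe·Cₑ)/(Qr + Qe) = 110:
Cₑ = (3220·110 − 2950·8.300) / 270.0 = 1221 µg/L.

1220 µg/L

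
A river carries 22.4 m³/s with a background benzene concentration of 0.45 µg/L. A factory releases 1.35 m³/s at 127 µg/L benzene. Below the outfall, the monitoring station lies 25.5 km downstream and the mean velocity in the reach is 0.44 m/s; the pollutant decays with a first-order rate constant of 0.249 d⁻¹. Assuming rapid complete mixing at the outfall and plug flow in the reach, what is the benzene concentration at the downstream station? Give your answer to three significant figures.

Flow-weighted average: C = (22.40·0.4500 + 1.350·127.0) / 23.75 = 181.5/23.75 = 7.643 µg/L.
Travel time t = 25.5·1000 / 0.44 = 57950 s = 16.10 h.
Applying C = C₀e^(−kt): 7.643 × 0.8462 = 6.468 µg/L.

6.47 µg/L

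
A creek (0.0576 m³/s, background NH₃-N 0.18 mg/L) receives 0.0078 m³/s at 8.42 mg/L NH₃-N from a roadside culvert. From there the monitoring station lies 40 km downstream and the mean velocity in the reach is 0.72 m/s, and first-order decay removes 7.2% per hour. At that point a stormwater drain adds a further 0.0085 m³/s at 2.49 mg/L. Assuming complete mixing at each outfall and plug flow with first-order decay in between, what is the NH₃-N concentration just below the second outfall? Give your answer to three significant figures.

Flow-weighted average: C = (0.05760·0.1800 + 0.007800·8.420) / 0.06540 = 0.07604/0.06540 = 1.163 mg/L; combined flow 0.06540 m³/s.
Travel time t = 40·1000 / 0.72 = 55560 s = 15.43 h.
7.2%/h lost → k = −ln(1 − 0.072) = 0.07472 h⁻¹.
Applying C = C₀e^(−kt): 1.163 × 0.3156 = 0.3670 mg/L.
At the second outfall, C = (0.06540·0.3670 + 0.008500·2.490) / (0.06540 + 0.008500) = 0.6112 mg/L.

0.611 mg/L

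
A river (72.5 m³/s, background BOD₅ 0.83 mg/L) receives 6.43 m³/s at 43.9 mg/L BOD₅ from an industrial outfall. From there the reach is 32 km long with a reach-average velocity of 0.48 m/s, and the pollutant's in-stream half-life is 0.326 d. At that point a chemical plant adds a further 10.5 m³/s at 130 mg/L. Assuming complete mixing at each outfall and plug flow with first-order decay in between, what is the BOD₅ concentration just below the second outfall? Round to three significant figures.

16.0 mg/L

Mixed concentration C = ΣQC/ΣQ = (72.50·0.8300 + 6.430·43.90) / 78.93 = 342.5/78.93 = 4.339 mg/L; combined flow 78.93 m³/s.
Travel time t = 32·1000 / 0.48 = 66670 s = 18.52 h.
Half-life 0.326 d → k = ln 2 / 0.326 = 2.126 d⁻¹.
First-order decay: C = 4.339·exp(−k·t) = 4.339·0.1939 = 0.8411 mg/L.
At the second outfall, C = (78.93·0.8411 + 10.50·130.0) / (78.93 + 10.50) = 16.01 mg/L.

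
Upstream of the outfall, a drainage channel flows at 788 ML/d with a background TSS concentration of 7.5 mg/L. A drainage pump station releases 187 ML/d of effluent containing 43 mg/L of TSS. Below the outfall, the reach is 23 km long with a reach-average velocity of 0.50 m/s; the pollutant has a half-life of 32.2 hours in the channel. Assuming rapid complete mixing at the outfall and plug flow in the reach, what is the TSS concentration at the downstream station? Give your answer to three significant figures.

Mass balance: C = (788.0·7.500 + 187.0·43.00) / 975.0 = 13950/975.0 = 14.31 mg/L.
Travel time t = 23·1000 / 0.50 = 46000 s = 12.78 h.
Half-life 32.2 h → k = ln 2 / 32.2 = 0.02153 h⁻¹ = 0.5166 d⁻¹.
Applying C = C₀e^(−kt): 14.31 × 0.7595 = 10.87 mg/L.

10.9 mg/L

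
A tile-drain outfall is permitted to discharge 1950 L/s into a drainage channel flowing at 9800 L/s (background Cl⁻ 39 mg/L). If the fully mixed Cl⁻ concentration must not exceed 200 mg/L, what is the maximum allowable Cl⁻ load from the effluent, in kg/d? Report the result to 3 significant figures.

170000 kg/d

Mass balance at the limit: 9800·39.00 + 1950·Cₑ = 11750·200 → Cₑ = 1009 mg/L.
1950 L/s = 1.950 m³/s. Load = 1.950 m³/s × 1009 g/m³ × 86 400 s/d = 170000 kg/d.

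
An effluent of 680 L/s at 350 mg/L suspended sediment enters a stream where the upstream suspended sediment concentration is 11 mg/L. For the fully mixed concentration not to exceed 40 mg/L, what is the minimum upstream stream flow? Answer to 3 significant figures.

7270 L/s

Set C_mix = 40: (Q·11.00 + 680.0·350.0) / (Q + 680.0) = 40
→ Q = 680.0·(350.0 − 40)/(40 − 11.00) = 7269 L/s.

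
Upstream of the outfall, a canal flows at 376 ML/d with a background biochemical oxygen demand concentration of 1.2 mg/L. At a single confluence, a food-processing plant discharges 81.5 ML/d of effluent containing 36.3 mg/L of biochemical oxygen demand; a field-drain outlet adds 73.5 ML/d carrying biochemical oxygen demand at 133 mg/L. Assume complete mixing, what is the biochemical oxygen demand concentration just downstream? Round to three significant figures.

Mixed concentration C = ΣQC/ΣQ = (376.0·1.200 + 81.50·36.30 + 73.50·133.0) / 531.0 = 13190/531.0 = 24.83 mg/L.

24.8 mg/L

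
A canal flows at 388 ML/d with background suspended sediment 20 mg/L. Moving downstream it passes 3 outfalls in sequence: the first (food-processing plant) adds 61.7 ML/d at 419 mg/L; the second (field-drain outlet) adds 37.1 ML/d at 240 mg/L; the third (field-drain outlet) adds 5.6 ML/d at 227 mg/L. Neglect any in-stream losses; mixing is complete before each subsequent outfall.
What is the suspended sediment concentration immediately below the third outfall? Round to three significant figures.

Outfall 1: combined Q = 449.7 ML/d; C = (388.0·20.00 + 61.70·419.0)/449.7 = 74.74 mg/L.
Outfall 2: combined Q = 486.8 ML/d; C = (449.7·74.74 + 37.10·240.0)/486.8 = 87.34 mg/L.
Outfall 3: combined Q = 492.4 ML/d; C = (486.8·87.34 + 5.600·227.0)/492.4 = 88.93 mg/L.

88.9 mg/L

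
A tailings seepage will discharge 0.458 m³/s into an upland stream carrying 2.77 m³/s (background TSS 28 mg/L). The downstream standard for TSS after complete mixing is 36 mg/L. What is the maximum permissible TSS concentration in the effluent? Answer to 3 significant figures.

84.4 mg/L

At the limit, (Qr·Cr + Qe·Cₑ)/(Qr + Qe) = 36:
Cₑ = (3.228·36 − 2.770·28.00) / 0.4580 = 84.38 mg/L.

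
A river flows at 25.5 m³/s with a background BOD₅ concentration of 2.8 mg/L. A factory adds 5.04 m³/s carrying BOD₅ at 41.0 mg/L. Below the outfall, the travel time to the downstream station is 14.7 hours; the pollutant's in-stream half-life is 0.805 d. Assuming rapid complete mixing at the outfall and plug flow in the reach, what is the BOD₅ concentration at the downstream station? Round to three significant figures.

After mixing, C = (25.50·2.800 + 5.040·41.00) / 30.54 = 278.0/30.54 = 9.104 mg/L.
Half-life 0.805 d → k = ln 2 / 0.805 = 0.8611 d⁻¹.
Decay over the reach: 9.104·exp(−kt) = 9.104·0.5901 = 5.373 mg/L.

5.37 mg/L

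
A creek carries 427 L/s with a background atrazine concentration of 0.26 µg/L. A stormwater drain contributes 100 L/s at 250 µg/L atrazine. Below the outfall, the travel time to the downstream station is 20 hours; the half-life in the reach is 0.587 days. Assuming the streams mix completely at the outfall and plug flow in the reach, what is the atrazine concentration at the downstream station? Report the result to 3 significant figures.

17.8 µg/L

Conservation of mass: C = (427.0·0.2600 + 100.0·250.0) / 527.0 = 25110/527.0 = 47.65 µg/L.
Half-life 0.587 d → k = ln 2 / 0.587 = 1.181 d⁻¹.
After decay, C = 47.65 × e^(−kt) = 47.65 × 0.3738 = 17.81 µg/L.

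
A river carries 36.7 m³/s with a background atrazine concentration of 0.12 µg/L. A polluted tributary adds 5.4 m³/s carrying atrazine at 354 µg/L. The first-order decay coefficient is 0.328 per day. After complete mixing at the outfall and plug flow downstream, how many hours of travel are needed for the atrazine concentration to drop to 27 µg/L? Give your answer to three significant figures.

Mixed concentration C = ΣQC/ΣQ = (36.70·0.1200 + 5.400·354.0) / 42.10 = 1916/42.10 = 45.51 µg/L.
45.51·exp(−k·t) = 27 → t = ln(45.51/27)/k = 137500 s = 38.20 h.

38.2 h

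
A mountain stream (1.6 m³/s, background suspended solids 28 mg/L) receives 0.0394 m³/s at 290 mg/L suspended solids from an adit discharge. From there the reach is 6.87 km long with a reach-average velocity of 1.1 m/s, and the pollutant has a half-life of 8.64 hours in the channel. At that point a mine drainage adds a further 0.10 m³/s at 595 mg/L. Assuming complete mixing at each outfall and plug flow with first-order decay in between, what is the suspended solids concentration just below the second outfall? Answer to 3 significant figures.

Flow-weighted average: C = (1.600·28.00 + 0.03940·290.0) / 1.639 = 56.23/1.639 = 34.30 mg/L; combined flow 1.639 m³/s.
Travel time t = 6.87·1000 / 1.1 = 6245 s = 1.735 h.
Half-life 8.64 h → k = ln 2 / 8.64 = 0.08023 h⁻¹ = 1.925 d⁻¹.
Decay over the reach: 34.30·exp(−kt) = 34.30·0.8701 = 29.84 mg/L.
At the second outfall, C = (1.639·29.84 + 0.1000·595.0) / (1.639 + 0.1000) = 62.33 mg/L.

62.3 mg/L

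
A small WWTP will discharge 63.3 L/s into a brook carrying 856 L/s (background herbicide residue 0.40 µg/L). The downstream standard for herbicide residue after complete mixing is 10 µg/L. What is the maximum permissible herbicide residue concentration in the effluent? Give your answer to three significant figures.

At the limit, (Qr·Cr + Qe·Cₑ)/(Qr + Qe) = 10:
Cₑ = (919.3·10 − 856.0·0.4000) / 63.30 = 139.8 µg/L.

140 µg/L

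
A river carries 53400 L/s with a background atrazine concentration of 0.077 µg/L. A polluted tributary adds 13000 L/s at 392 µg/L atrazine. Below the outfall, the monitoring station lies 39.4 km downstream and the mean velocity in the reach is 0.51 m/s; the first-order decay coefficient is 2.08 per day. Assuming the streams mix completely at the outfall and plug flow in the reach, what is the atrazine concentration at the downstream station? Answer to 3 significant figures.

Conservation of mass: C = (53400·0.07700 + 13000·392.0) / 66400 = 5100000/66400 = 76.81 µg/L.
Travel time t = 39.4·1000 / 0.51 = 77250 s = 21.46 h.
After decay, C = 76.81 × e^(−kt) = 76.81 × 0.1557 = 11.96 µg/L.

12.0 µg/L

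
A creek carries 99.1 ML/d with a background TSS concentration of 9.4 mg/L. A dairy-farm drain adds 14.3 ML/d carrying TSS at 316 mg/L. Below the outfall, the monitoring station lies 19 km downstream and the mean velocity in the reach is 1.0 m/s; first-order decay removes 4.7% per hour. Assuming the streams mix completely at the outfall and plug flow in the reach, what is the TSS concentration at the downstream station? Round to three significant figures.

37.3 mg/L

After mixing, C = (99.10·9.400 + 14.30·316.0) / 113.4 = 5450/113.4 = 48.06 mg/L.
Travel time t = 19·1000 / 1.0 = 19000 s = 5.278 h.
4.7%/h lost → k = −ln(1 − 0.047) = 0.04814 h⁻¹.
First-order decay: C = 48.06·exp(−k·t) = 48.06·0.7756 = 37.28 mg/L.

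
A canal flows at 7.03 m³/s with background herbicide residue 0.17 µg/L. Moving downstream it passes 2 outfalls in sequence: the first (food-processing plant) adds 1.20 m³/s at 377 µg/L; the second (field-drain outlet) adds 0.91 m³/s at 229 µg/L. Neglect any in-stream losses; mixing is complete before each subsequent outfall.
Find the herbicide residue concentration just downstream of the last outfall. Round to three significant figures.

After outfall 1: Q = 7.030 + 1.200 = 8.230 m³/s; C = (7.030·0.1700 + 1.200·377.0)/8.230 = 55.11 µg/L.
After outfall 2: Q = 8.230 + 0.9100 = 9.140 m³/s; C = (8.230·55.11 + 0.9100·229.0)/9.140 = 72.43 µg/L.

72.4 µg/L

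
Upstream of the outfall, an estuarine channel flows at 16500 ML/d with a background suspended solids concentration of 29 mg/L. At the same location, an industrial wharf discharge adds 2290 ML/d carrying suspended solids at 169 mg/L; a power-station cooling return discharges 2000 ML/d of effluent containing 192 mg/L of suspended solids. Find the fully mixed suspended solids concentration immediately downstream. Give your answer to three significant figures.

60.1 mg/L

Mass balance: C = (16500·29.00 + 2290·169.0 + 2000·192.0) / 20790 = 1250000/20790 = 60.10 mg/L.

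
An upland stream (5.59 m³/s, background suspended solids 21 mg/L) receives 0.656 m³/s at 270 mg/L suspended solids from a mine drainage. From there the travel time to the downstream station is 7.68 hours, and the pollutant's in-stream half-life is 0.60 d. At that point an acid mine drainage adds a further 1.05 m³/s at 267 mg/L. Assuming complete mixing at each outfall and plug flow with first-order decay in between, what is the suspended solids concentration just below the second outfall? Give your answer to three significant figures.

66.3 mg/L

After mixing, C = (5.590·21.00 + 0.6560·270.0) / 6.246 = 294.5/6.246 = 47.15 mg/L; combined flow 6.246 m³/s.
Half-life 0.60 d → k = ln 2 / 0.60 = 1.155 d⁻¹.
Decay over the reach: 47.15·exp(−kt) = 47.15·0.6910 = 32.58 mg/L.
At the second outfall, C = (6.246·32.58 + 1.050·267.0) / (6.246 + 1.050) = 66.32 mg/L.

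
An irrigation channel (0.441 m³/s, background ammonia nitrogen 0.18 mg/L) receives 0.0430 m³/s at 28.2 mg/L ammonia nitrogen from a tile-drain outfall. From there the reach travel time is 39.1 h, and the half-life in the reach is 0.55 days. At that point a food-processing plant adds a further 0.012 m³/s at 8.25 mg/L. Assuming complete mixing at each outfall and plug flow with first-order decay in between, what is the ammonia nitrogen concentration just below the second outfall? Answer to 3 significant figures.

Flow-weighted average: C = (0.4410·0.1800 + 0.04300·28.20) / 0.4840 = 1.292/0.4840 = 2.669 mg/L; combined flow 0.4840 m³/s.
Half-life 0.55 d → k = ln 2 / 0.55 = 1.260 d⁻¹.
After decay, C = 2.669 × e^(−kt) = 2.669 × 0.1283 = 0.3425 mg/L.
At the second outfall, C = (0.4840·0.3425 + 0.01200·8.250) / (0.4840 + 0.01200) = 0.5339 mg/L.

0.534 mg/L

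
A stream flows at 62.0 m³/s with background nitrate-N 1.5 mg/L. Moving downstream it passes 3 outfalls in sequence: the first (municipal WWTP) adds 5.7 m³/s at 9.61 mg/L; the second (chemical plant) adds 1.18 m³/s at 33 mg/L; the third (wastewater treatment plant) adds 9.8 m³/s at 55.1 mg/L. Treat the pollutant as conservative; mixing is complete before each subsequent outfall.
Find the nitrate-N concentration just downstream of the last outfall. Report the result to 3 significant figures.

9.24 mg/L

After outfall 1: Q = 62.00 + 5.700 = 67.70 m³/s; C = (62.00·1.500 + 5.700·9.610)/67.70 = 2.183 mg/L.
After outfall 2: Q = 67.70 + 1.180 = 68.88 m³/s; C = (67.70·2.183 + 1.180·33.00)/68.88 = 2.711 mg/L.
After outfall 3: Q = 68.88 + 9.800 = 78.68 m³/s; C = (68.88·2.711 + 9.800·55.10)/78.68 = 9.236 mg/L.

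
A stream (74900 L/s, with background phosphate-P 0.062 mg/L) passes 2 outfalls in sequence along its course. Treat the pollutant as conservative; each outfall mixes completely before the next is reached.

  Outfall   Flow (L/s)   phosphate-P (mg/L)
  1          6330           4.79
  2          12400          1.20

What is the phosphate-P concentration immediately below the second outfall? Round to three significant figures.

0.532 mg/L

Outfall 1: combined Q = 81230 L/s; C = (74900·0.06200 + 6330·4.790)/81230 = 0.4304 mg/L.
Outfall 2: combined Q = 93630 L/s; C = (81230·0.4304 + 12400·1.200)/93630 = 0.5324 mg/L.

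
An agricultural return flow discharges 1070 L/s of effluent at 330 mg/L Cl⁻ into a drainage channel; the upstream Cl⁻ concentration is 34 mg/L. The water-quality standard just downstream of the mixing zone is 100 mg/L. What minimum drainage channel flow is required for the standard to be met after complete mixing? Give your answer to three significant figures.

3730 L/s

Set C_mix = 100: (Q·34.00 + 1070·330.0) / (Q + 1070) = 100
→ Q = 1070·(330.0 − 100)/(100 − 34.00) = 3729 L/s.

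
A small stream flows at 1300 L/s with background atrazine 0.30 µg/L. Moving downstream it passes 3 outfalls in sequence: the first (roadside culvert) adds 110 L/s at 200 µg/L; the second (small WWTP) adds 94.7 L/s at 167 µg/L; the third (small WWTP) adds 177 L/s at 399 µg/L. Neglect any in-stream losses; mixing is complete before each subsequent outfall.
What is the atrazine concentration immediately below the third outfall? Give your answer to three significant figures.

After outfall 1: Q = 1300 + 110.0 = 1410 L/s; C = (1300·0.3000 + 110.0·200.0)/1410 = 15.88 µg/L.
After outfall 2: Q = 1410 + 94.70 = 1505 L/s; C = (1410·15.88 + 94.70·167.0)/1505 = 25.39 µg/L.
After outfall 3: Q = 1505 + 177.0 = 1682 L/s; C = (1505·25.39 + 177.0·399.0)/1682 = 64.71 µg/L.

64.7 µg/L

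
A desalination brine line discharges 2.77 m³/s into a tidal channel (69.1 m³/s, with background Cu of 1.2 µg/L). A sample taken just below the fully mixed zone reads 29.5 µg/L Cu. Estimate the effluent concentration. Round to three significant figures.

Mass balance: 69.10·1.200 + 2.770·Cₑ = 71.87·29.50
→ Cₑ = (71.87·29.50 − 69.10·1.200) / 2.770 = 735.5 µg/L.

735 µg/L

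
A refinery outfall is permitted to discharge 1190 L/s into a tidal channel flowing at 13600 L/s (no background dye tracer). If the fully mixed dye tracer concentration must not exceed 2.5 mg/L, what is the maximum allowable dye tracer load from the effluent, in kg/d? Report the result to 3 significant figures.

Mass balance at the limit: 13600·0 + 1190·Cₑ = 14790·2.5 → Cₑ = 31.07 mg/L.
1190 L/s = 1.190 m³/s. Load = 1.190 m³/s × 31.07 g/m³ × 86 400 s/d = 3195 kg/d.

3190 kg/d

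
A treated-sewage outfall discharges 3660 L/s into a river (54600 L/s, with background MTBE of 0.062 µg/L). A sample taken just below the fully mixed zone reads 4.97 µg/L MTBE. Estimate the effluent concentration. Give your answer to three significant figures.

78.2 µg/L

Mass balance: 54600·0.06200 + 3660·Cₑ = 58260·4.970
→ Cₑ = (58260·4.970 − 54600·0.06200) / 3660 = 78.19 µg/L.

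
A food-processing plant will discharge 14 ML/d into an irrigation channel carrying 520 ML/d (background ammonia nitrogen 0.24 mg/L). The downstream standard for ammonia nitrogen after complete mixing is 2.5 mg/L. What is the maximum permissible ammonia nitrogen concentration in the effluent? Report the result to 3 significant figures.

At the limit, (Qr·Cr + Qe·Cₑ)/(Qr + Qe) = 2.5:
Cₑ = (534.0·2.5 − 520.0·0.2400) / 14.00 = 86.44 mg/L.

86.4 mg/L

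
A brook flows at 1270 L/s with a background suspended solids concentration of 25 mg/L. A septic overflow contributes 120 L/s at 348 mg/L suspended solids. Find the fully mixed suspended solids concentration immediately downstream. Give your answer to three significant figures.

Mass balance: C = (1270·25.00 + 120.0·348.0) / 1390 = 73510/1390 = 52.88 mg/L.

52.9 mg/L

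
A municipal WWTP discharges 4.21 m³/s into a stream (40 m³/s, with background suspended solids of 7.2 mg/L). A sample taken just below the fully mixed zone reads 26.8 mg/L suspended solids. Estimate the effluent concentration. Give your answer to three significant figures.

Mass balance: 40.00·7.200 + 4.210·Cₑ = 44.21·26.80
→ Cₑ = (44.21·26.80 − 40.00·7.200) / 4.210 = 213.0 mg/L.

213 mg/L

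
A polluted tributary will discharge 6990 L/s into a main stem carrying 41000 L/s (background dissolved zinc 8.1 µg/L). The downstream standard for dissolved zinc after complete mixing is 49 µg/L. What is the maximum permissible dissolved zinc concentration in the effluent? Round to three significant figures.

289 µg/L

At the limit, (Qr·Cr + Qe·Cₑ)/(Qr + Qe) = 49:
Cₑ = (47990·49 − 41000·8.100) / 6990 = 288.9 µg/L.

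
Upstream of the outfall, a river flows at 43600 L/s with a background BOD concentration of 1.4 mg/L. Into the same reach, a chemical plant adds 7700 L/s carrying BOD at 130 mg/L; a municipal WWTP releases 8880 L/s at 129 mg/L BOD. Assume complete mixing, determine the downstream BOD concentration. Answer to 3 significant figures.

Mixed concentration C = ΣQC/ΣQ = (43600·1.400 + 7700·130.0 + 8880·129.0) / 60180 = 2208000/60180 = 36.68 mg/L.

36.7 mg/L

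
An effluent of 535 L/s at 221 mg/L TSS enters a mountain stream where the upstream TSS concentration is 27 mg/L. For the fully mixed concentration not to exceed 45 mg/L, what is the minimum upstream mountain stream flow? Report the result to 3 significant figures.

5230 L/s

Set C_mix = 45: (Q·27.00 + 535.0·221.0) / (Q + 535.0) = 45
→ Q = 535.0·(221.0 − 45)/(45 − 27.00) = 5231 L/s.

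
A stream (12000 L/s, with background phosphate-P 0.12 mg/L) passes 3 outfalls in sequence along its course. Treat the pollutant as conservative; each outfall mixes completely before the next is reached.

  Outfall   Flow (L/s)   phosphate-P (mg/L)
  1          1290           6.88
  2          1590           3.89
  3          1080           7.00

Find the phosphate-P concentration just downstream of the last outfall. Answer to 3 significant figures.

Outfall 1: combined Q = 13290 L/s; C = (12000·0.1200 + 1290·6.880)/13290 = 0.7762 mg/L.
Outfall 2: combined Q = 14880 L/s; C = (13290·0.7762 + 1590·3.890)/14880 = 1.109 mg/L.
Outfall 3: combined Q = 15960 L/s; C = (14880·1.109 + 1080·7.000)/15960 = 1.508 mg/L.

1.51 mg/L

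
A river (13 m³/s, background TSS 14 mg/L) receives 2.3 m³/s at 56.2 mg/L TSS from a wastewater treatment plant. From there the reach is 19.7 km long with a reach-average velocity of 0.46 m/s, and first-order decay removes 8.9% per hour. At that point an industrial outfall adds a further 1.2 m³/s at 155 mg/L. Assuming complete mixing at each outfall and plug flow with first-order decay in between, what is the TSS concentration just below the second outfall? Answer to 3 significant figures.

Mixed concentration C = ΣQC/ΣQ = (13.00·14.00 + 2.300·56.20) / 15.30 = 311.3/15.30 = 20.34 mg/L; combined flow 15.30 m³/s.
Travel time t = 19.7·1000 / 0.46 = 42830 s = 11.90 h.
8.9%/h lost → k = −ln(1 − 0.089) = 0.09321 h⁻¹.
Decay over the reach: 20.34·exp(−kt) = 20.34·0.3299 = 6.712 mg/L.
Second outfall: C = (15.30·6.712 + 1.200·155.0)/16.50 = 17.50 mg/L.

17.5 mg/L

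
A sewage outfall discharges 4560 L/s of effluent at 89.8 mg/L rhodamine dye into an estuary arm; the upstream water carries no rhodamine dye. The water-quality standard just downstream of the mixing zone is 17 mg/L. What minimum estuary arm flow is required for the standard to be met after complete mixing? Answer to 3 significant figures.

Set C_mix = 17: (Q·0 + 4560·89.80) / (Q + 4560) = 17
→ Q = 4560·(89.80 − 17)/(17 − 0) = 19530 L/s.

19500 L/s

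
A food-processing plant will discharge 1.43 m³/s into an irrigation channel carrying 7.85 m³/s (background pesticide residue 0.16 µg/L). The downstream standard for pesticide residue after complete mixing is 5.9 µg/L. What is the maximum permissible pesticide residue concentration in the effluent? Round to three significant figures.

At the limit, (Qr·Cr + Qe·Cₑ)/(Qr + Qe) = 5.9:
Cₑ = (9.280·5.9 − 7.850·0.1600) / 1.430 = 37.41 µg/L.

37.4 µg/L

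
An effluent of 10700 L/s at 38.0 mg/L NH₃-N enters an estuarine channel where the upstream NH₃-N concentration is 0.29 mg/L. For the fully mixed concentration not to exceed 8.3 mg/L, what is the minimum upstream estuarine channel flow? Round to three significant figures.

39700 L/s

Set C_mix = 8.3: (Q·0.2900 + 10700·38.00) / (Q + 10700) = 8.3
→ Q = 10700·(38.00 − 8.3)/(8.3 − 0.2900) = 39670 L/s.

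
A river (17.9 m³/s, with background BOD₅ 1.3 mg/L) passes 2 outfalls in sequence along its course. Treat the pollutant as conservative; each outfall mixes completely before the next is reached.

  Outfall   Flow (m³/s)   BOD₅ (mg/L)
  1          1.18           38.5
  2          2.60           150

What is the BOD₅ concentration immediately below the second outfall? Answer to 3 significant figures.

Below outfall 1: Q → 19.08 m³/s, C = (17.90·1.300 + 1.180·38.50)/19.08 = 3.601 mg/L.
Below outfall 2: Q → 21.68 m³/s, C = (19.08·3.601 + 2.600·150.0)/21.68 = 21.16 mg/L.

21.2 mg/L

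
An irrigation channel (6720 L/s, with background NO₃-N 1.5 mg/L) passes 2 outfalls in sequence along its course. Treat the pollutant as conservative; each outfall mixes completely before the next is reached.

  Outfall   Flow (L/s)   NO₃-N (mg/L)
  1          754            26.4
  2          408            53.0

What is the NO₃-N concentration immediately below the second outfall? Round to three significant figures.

6.55 mg/L

Outfall 1: combined Q = 7474 L/s; C = (6720·1.500 + 754.0·26.40)/7474 = 4.012 mg/L.
Outfall 2: combined Q = 7882 L/s; C = (7474·4.012 + 408.0·53.00)/7882 = 6.548 mg/L.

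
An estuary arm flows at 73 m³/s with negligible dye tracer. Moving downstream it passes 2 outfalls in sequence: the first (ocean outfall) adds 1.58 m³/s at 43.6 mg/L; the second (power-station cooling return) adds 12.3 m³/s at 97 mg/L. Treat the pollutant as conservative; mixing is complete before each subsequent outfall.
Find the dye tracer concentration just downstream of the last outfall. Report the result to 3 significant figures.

Outfall 1: combined Q = 74.58 m³/s; C = (73.00·0 + 1.580·43.60)/74.58 = 0.9237 mg/L.
Outfall 2: combined Q = 86.88 m³/s; C = (74.58·0.9237 + 12.30·97.00)/86.88 = 14.53 mg/L.

14.5 mg/L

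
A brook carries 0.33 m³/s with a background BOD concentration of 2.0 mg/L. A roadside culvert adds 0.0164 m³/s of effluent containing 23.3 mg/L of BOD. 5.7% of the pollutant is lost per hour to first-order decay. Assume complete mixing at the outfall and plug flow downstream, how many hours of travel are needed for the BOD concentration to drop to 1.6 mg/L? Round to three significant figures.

10.8 h

Flow-weighted average: C = (0.3300·2.000 + 0.01640·23.30) / 0.3464 = 1.042/0.3464 = 3.008 mg/L.
5.7%/h lost → k = −ln(1 − 0.057) = 0.05869 h⁻¹.
3.008·exp(−k·t) = 1.6 → t = ln(3.008/1.6)/k = 38730 s = 10.76 h.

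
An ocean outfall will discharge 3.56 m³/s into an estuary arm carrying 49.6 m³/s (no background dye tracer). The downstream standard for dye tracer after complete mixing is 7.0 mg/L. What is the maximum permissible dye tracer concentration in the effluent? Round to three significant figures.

105 mg/L

At the limit, (Qr·Cr + Qe·Cₑ)/(Qr + Qe) = 7.0:
Cₑ = (53.16·7.0 − 49.60·0) / 3.560 = 104.5 mg/L.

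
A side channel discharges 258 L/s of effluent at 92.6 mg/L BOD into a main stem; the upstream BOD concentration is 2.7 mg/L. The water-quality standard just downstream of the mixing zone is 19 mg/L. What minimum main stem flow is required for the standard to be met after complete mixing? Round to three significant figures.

Set C_mix = 19: (Q·2.700 + 258.0·92.60) / (Q + 258.0) = 19
→ Q = 258.0·(92.60 − 19)/(19 − 2.700) = 1165 L/s.

1160 L/s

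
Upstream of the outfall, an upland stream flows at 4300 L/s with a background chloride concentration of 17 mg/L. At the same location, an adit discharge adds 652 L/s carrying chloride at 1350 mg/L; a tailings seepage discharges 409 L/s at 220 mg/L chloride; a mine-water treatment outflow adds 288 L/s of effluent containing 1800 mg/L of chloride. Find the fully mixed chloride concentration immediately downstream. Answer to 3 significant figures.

Flow-weighted average: C = (4300·17.00 + 652.0·1350 + 409.0·220.0 + 288.0·1800) / 5649 = 1562000/5649 = 276.5 mg/L.

276 mg/L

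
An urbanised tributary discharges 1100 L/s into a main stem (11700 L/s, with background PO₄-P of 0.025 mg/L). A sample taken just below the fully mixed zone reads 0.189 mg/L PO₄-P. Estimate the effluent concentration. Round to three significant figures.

Mass balance: 11700·0.02500 + 1100·Cₑ = 12800·0.1890
→ Cₑ = (12800·0.1890 − 11700·0.02500) / 1100 = 1.933 mg/L.

1.93 mg/L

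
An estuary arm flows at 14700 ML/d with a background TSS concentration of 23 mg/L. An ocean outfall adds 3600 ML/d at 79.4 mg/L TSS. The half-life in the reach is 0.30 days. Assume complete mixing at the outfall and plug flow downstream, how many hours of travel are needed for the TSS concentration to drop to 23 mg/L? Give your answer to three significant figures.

Mixed concentration C = ΣQC/ΣQ = (14700·23.00 + 3600·79.40) / 18300 = 623900/18300 = 34.10 mg/L.
Half-life 0.30 d → k = ln 2 / 0.30 = 2.310 d⁻¹.
34.10·exp(−k·t) = 23 → t = ln(34.10/23)/k = 14720 s = 4.089 h.

4.09 h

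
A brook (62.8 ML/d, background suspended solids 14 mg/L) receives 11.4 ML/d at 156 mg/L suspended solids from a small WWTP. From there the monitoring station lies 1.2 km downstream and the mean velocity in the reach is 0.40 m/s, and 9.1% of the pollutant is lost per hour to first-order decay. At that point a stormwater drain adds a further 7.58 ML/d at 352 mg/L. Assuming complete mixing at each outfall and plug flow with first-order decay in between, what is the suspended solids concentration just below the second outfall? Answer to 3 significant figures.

62.6 mg/L

After mixing, C = (62.80·14.00 + 11.40·156.0) / 74.20 = 2658/74.20 = 35.82 mg/L; combined flow 74.20 ML/d.
Travel time t = 1.2·1000 / 0.40 = 3000 s = 0.8333 h.
9.1%/h lost → k = −ln(1 − 0.091) = 0.09541 h⁻¹.
Decay over the reach: 35.82·exp(−kt) = 35.82·0.9236 = 33.08 mg/L.
Second outfall: C = (74.20·33.08 + 7.580·352.0)/81.78 = 62.64 mg/L.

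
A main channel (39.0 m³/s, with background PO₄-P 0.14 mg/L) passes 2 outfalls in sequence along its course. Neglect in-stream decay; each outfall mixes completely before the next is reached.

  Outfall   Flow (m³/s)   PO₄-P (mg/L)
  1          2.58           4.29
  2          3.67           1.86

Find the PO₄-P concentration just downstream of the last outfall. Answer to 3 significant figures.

Outfall 1: combined Q = 41.58 m³/s; C = (39.00·0.1400 + 2.580·4.290)/41.58 = 0.3975 mg/L.
Outfall 2: combined Q = 45.25 m³/s; C = (41.58·0.3975 + 3.670·1.860)/45.25 = 0.5161 mg/L.

0.516 mg/L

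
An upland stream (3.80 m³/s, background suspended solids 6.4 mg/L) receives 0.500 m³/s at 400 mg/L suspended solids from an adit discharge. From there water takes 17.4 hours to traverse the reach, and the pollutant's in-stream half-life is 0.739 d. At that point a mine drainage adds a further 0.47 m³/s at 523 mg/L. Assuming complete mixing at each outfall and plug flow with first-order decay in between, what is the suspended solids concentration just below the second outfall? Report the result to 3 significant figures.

Conservation of mass: C = (3.800·6.400 + 0.5000·400.0) / 4.300 = 224.3/4.300 = 52.17 mg/L; combined flow 4.300 m³/s.
Half-life 0.739 d → k = ln 2 / 0.739 = 0.9380 d⁻¹.
Applying C = C₀e^(−kt): 52.17 × 0.5066 = 26.43 mg/L.
At the second outfall, C = (4.300·26.43 + 0.4700·523.0) / (4.300 + 0.4700) = 75.36 mg/L.

75.4 mg/L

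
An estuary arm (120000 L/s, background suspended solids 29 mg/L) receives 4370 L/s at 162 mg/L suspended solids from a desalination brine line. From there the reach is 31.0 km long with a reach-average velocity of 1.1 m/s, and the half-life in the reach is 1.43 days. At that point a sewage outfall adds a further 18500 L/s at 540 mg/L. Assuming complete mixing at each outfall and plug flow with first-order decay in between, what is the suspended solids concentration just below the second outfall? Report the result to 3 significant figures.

94.9 mg/L

Mixed concentration C = ΣQC/ΣQ = (120000·29.00 + 4370·162.0) / 124400 = 4188000/124400 = 33.67 mg/L; combined flow 124400 L/s.
Travel time t = 31.0·1000 / 1.1 = 28180 s = 7.828 h.
Half-life 1.43 d → k = ln 2 / 1.43 = 0.4847 d⁻¹.
Decay over the reach: 33.67·exp(−kt) = 33.67·0.8538 = 28.75 mg/L.
At the second outfall, C = (124400·28.75 + 18500·540.0) / (124400 + 18500) = 94.95 mg/L.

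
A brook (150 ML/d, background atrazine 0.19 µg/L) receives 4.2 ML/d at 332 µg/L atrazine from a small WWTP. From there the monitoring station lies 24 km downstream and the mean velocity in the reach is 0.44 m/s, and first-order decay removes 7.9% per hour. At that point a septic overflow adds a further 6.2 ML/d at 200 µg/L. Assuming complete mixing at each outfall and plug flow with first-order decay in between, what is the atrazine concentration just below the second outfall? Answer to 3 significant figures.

10.3 µg/L

Mixed concentration C = ΣQC/ΣQ = (150.0·0.1900 + 4.200·332.0) / 154.2 = 1423/154.2 = 9.228 µg/L; combined flow 154.2 ML/d.
Travel time t = 24·1000 / 0.44 = 54550 s = 15.15 h.
7.9%/h lost → k = −ln(1 − 0.079) = 0.08230 h⁻¹.
Applying C = C₀e^(−kt): 9.228 × 0.2874 = 2.652 µg/L.
At the second outfall, C = (154.2·2.652 + 6.200·200.0) / (154.2 + 6.200) = 10.28 µg/L.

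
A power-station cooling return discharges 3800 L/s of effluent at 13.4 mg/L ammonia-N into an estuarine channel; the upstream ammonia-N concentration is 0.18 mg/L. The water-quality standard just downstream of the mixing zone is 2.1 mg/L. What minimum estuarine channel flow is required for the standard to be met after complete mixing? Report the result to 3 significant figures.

22400 L/s

Set C_mix = 2.1: (Q·0.1800 + 3800·13.40) / (Q + 3800) = 2.1
→ Q = 3800·(13.40 − 2.1)/(2.1 − 0.1800) = 22360 L/s.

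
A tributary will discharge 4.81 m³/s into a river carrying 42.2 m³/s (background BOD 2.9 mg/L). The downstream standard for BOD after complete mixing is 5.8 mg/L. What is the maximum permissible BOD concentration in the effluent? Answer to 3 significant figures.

At the limit, (Qr·Cr + Qe·Cₑ)/(Qr + Qe) = 5.8:
Cₑ = (47.01·5.8 − 42.20·2.900) / 4.810 = 31.24 mg/L.

31.2 mg/L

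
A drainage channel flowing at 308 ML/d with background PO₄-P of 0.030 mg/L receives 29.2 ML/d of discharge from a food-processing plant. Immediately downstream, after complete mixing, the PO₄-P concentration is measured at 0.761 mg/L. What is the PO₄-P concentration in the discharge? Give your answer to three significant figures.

8.47 mg/L

Mass balance: 308.0·0.03000 + 29.20·Cₑ = 337.2·0.7610
→ Cₑ = (337.2·0.7610 − 308.0·0.03000) / 29.20 = 8.472 mg/L.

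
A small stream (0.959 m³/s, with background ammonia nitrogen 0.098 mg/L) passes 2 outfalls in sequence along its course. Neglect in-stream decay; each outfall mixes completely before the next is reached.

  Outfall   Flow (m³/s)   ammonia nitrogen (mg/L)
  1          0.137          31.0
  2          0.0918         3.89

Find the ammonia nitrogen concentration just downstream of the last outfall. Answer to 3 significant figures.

3.96 mg/L

Outfall 1: combined Q = 1.096 m³/s; C = (0.9590·0.09800 + 0.1370·31.00)/1.096 = 3.961 mg/L.
Outfall 2: combined Q = 1.188 m³/s; C = (1.096·3.961 + 0.09180·3.890)/1.188 = 3.955 mg/L.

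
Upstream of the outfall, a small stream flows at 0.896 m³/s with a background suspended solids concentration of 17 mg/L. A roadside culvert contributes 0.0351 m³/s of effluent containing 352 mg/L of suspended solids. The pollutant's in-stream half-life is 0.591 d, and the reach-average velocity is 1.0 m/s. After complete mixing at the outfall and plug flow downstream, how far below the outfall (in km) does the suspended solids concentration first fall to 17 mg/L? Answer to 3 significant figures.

40.9 km

Mass balance: C = (0.8960·17.00 + 0.03510·352.0) / 0.9311 = 27.59/0.9311 = 29.63 mg/L.
Half-life 0.591 d → k = ln 2 / 0.591 = 1.173 d⁻¹.
Set 29.63·exp(−k·t) = 17 → t = ln(29.63/17)/k = 40920 s = 11.37 h.
Distance = v·t = 1.0·40920 = 40920 m = 40.92 km.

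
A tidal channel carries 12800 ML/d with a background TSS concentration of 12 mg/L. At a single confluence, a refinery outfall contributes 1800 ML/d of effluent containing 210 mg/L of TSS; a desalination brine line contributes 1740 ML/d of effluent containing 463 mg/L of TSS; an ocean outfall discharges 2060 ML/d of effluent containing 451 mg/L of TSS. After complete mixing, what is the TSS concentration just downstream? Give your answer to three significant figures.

123 mg/L

Conservation of mass: C = (12800·12.00 + 1800·210.0 + 1740·463.0 + 2060·451.0) / 18400 = 2266000/18400 = 123.2 mg/L.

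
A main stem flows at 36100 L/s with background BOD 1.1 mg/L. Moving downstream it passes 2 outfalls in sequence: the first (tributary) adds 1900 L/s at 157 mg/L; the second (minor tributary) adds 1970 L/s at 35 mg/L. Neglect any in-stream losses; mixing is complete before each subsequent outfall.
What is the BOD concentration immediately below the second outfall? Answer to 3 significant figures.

After outfall 1: Q = 36100 + 1900 = 38000 L/s; C = (36100·1.100 + 1900·157.0)/38000 = 8.895 mg/L.
After outfall 2: Q = 38000 + 1970 = 39970 L/s; C = (38000·8.895 + 1970·35.00)/39970 = 10.18 mg/L.

10.2 mg/L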